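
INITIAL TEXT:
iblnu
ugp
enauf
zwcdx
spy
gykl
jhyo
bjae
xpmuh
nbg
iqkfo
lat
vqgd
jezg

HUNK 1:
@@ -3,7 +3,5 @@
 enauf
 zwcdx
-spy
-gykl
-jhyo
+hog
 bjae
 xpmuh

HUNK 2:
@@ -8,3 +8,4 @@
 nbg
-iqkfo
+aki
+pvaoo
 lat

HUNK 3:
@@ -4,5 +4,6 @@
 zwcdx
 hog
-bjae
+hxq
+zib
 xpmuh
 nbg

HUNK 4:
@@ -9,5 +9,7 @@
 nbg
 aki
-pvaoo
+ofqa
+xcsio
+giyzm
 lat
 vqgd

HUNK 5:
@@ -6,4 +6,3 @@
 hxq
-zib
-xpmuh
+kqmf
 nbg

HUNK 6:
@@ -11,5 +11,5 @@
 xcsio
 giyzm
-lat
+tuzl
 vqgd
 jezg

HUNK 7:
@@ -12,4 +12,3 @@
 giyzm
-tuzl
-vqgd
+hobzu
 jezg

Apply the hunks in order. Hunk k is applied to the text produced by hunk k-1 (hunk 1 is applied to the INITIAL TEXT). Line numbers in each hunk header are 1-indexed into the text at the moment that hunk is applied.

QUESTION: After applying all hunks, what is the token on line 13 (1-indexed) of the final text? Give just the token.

Hunk 1: at line 3 remove [spy,gykl,jhyo] add [hog] -> 12 lines: iblnu ugp enauf zwcdx hog bjae xpmuh nbg iqkfo lat vqgd jezg
Hunk 2: at line 8 remove [iqkfo] add [aki,pvaoo] -> 13 lines: iblnu ugp enauf zwcdx hog bjae xpmuh nbg aki pvaoo lat vqgd jezg
Hunk 3: at line 4 remove [bjae] add [hxq,zib] -> 14 lines: iblnu ugp enauf zwcdx hog hxq zib xpmuh nbg aki pvaoo lat vqgd jezg
Hunk 4: at line 9 remove [pvaoo] add [ofqa,xcsio,giyzm] -> 16 lines: iblnu ugp enauf zwcdx hog hxq zib xpmuh nbg aki ofqa xcsio giyzm lat vqgd jezg
Hunk 5: at line 6 remove [zib,xpmuh] add [kqmf] -> 15 lines: iblnu ugp enauf zwcdx hog hxq kqmf nbg aki ofqa xcsio giyzm lat vqgd jezg
Hunk 6: at line 11 remove [lat] add [tuzl] -> 15 lines: iblnu ugp enauf zwcdx hog hxq kqmf nbg aki ofqa xcsio giyzm tuzl vqgd jezg
Hunk 7: at line 12 remove [tuzl,vqgd] add [hobzu] -> 14 lines: iblnu ugp enauf zwcdx hog hxq kqmf nbg aki ofqa xcsio giyzm hobzu jezg
Final line 13: hobzu

Answer: hobzu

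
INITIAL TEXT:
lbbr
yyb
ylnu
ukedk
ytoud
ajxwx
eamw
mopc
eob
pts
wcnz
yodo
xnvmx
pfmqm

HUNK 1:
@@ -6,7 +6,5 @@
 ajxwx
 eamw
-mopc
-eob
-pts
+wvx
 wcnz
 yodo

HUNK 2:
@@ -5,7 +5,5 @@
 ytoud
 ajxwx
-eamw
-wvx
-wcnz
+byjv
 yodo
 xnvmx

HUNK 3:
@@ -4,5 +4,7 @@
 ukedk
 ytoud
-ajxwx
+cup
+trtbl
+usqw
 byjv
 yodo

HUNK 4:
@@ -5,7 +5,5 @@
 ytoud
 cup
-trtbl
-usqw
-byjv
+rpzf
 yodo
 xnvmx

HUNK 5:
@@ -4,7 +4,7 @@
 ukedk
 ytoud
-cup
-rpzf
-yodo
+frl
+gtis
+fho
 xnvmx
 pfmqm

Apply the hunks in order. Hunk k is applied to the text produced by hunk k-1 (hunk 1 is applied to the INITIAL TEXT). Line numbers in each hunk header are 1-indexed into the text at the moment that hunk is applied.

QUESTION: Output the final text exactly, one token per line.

Answer: lbbr
yyb
ylnu
ukedk
ytoud
frl
gtis
fho
xnvmx
pfmqm

Derivation:
Hunk 1: at line 6 remove [mopc,eob,pts] add [wvx] -> 12 lines: lbbr yyb ylnu ukedk ytoud ajxwx eamw wvx wcnz yodo xnvmx pfmqm
Hunk 2: at line 5 remove [eamw,wvx,wcnz] add [byjv] -> 10 lines: lbbr yyb ylnu ukedk ytoud ajxwx byjv yodo xnvmx pfmqm
Hunk 3: at line 4 remove [ajxwx] add [cup,trtbl,usqw] -> 12 lines: lbbr yyb ylnu ukedk ytoud cup trtbl usqw byjv yodo xnvmx pfmqm
Hunk 4: at line 5 remove [trtbl,usqw,byjv] add [rpzf] -> 10 lines: lbbr yyb ylnu ukedk ytoud cup rpzf yodo xnvmx pfmqm
Hunk 5: at line 4 remove [cup,rpzf,yodo] add [frl,gtis,fho] -> 10 lines: lbbr yyb ylnu ukedk ytoud frl gtis fho xnvmx pfmqm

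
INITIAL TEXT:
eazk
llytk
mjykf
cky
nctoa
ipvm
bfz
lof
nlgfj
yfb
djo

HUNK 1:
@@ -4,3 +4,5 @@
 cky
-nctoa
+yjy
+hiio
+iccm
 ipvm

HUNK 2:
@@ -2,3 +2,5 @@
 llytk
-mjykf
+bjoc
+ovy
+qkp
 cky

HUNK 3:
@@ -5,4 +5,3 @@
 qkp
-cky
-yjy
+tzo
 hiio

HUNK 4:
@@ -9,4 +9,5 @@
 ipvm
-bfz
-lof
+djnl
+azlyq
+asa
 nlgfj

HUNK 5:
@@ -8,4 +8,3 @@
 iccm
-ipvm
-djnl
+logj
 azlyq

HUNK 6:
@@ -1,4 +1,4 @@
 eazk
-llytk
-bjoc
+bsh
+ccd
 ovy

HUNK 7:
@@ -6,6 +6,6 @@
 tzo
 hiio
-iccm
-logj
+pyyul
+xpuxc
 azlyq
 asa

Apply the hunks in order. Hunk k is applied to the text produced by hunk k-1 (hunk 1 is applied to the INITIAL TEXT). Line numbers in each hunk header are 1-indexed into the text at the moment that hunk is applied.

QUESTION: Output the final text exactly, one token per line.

Answer: eazk
bsh
ccd
ovy
qkp
tzo
hiio
pyyul
xpuxc
azlyq
asa
nlgfj
yfb
djo

Derivation:
Hunk 1: at line 4 remove [nctoa] add [yjy,hiio,iccm] -> 13 lines: eazk llytk mjykf cky yjy hiio iccm ipvm bfz lof nlgfj yfb djo
Hunk 2: at line 2 remove [mjykf] add [bjoc,ovy,qkp] -> 15 lines: eazk llytk bjoc ovy qkp cky yjy hiio iccm ipvm bfz lof nlgfj yfb djo
Hunk 3: at line 5 remove [cky,yjy] add [tzo] -> 14 lines: eazk llytk bjoc ovy qkp tzo hiio iccm ipvm bfz lof nlgfj yfb djo
Hunk 4: at line 9 remove [bfz,lof] add [djnl,azlyq,asa] -> 15 lines: eazk llytk bjoc ovy qkp tzo hiio iccm ipvm djnl azlyq asa nlgfj yfb djo
Hunk 5: at line 8 remove [ipvm,djnl] add [logj] -> 14 lines: eazk llytk bjoc ovy qkp tzo hiio iccm logj azlyq asa nlgfj yfb djo
Hunk 6: at line 1 remove [llytk,bjoc] add [bsh,ccd] -> 14 lines: eazk bsh ccd ovy qkp tzo hiio iccm logj azlyq asa nlgfj yfb djo
Hunk 7: at line 6 remove [iccm,logj] add [pyyul,xpuxc] -> 14 lines: eazk bsh ccd ovy qkp tzo hiio pyyul xpuxc azlyq asa nlgfj yfb djo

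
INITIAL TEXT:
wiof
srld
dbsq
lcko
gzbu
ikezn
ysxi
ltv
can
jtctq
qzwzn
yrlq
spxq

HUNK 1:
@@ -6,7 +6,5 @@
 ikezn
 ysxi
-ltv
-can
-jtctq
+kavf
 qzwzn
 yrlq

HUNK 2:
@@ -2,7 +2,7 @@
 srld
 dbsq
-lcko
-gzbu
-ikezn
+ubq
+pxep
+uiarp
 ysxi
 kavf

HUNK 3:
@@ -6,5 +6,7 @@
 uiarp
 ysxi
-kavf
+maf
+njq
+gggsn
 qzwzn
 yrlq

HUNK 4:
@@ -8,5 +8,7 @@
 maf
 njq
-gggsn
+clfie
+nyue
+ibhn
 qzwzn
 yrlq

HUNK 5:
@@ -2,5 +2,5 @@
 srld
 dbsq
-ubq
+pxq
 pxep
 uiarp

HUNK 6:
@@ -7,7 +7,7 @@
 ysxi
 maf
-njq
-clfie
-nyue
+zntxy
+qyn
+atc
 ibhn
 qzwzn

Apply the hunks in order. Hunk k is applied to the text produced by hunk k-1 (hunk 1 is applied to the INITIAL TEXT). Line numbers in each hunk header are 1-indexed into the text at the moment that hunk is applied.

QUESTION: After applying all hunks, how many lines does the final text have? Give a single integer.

Answer: 15

Derivation:
Hunk 1: at line 6 remove [ltv,can,jtctq] add [kavf] -> 11 lines: wiof srld dbsq lcko gzbu ikezn ysxi kavf qzwzn yrlq spxq
Hunk 2: at line 2 remove [lcko,gzbu,ikezn] add [ubq,pxep,uiarp] -> 11 lines: wiof srld dbsq ubq pxep uiarp ysxi kavf qzwzn yrlq spxq
Hunk 3: at line 6 remove [kavf] add [maf,njq,gggsn] -> 13 lines: wiof srld dbsq ubq pxep uiarp ysxi maf njq gggsn qzwzn yrlq spxq
Hunk 4: at line 8 remove [gggsn] add [clfie,nyue,ibhn] -> 15 lines: wiof srld dbsq ubq pxep uiarp ysxi maf njq clfie nyue ibhn qzwzn yrlq spxq
Hunk 5: at line 2 remove [ubq] add [pxq] -> 15 lines: wiof srld dbsq pxq pxep uiarp ysxi maf njq clfie nyue ibhn qzwzn yrlq spxq
Hunk 6: at line 7 remove [njq,clfie,nyue] add [zntxy,qyn,atc] -> 15 lines: wiof srld dbsq pxq pxep uiarp ysxi maf zntxy qyn atc ibhn qzwzn yrlq spxq
Final line count: 15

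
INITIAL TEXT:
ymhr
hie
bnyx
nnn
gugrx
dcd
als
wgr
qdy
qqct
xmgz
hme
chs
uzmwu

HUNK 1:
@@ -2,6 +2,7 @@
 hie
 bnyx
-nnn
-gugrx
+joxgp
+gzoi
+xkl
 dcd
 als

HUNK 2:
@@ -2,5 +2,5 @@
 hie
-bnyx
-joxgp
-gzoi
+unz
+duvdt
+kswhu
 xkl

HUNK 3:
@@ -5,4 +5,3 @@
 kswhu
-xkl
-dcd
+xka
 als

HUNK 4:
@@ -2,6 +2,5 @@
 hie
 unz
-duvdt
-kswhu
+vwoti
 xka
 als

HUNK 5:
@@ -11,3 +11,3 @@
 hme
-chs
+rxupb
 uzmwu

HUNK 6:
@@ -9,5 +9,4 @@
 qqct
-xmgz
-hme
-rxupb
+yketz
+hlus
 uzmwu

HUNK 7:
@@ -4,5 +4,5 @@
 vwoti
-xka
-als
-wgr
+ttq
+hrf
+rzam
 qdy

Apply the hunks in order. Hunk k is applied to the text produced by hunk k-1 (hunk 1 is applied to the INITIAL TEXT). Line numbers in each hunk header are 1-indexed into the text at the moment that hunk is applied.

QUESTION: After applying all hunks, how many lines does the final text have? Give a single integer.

Answer: 12

Derivation:
Hunk 1: at line 2 remove [nnn,gugrx] add [joxgp,gzoi,xkl] -> 15 lines: ymhr hie bnyx joxgp gzoi xkl dcd als wgr qdy qqct xmgz hme chs uzmwu
Hunk 2: at line 2 remove [bnyx,joxgp,gzoi] add [unz,duvdt,kswhu] -> 15 lines: ymhr hie unz duvdt kswhu xkl dcd als wgr qdy qqct xmgz hme chs uzmwu
Hunk 3: at line 5 remove [xkl,dcd] add [xka] -> 14 lines: ymhr hie unz duvdt kswhu xka als wgr qdy qqct xmgz hme chs uzmwu
Hunk 4: at line 2 remove [duvdt,kswhu] add [vwoti] -> 13 lines: ymhr hie unz vwoti xka als wgr qdy qqct xmgz hme chs uzmwu
Hunk 5: at line 11 remove [chs] add [rxupb] -> 13 lines: ymhr hie unz vwoti xka als wgr qdy qqct xmgz hme rxupb uzmwu
Hunk 6: at line 9 remove [xmgz,hme,rxupb] add [yketz,hlus] -> 12 lines: ymhr hie unz vwoti xka als wgr qdy qqct yketz hlus uzmwu
Hunk 7: at line 4 remove [xka,als,wgr] add [ttq,hrf,rzam] -> 12 lines: ymhr hie unz vwoti ttq hrf rzam qdy qqct yketz hlus uzmwu
Final line count: 12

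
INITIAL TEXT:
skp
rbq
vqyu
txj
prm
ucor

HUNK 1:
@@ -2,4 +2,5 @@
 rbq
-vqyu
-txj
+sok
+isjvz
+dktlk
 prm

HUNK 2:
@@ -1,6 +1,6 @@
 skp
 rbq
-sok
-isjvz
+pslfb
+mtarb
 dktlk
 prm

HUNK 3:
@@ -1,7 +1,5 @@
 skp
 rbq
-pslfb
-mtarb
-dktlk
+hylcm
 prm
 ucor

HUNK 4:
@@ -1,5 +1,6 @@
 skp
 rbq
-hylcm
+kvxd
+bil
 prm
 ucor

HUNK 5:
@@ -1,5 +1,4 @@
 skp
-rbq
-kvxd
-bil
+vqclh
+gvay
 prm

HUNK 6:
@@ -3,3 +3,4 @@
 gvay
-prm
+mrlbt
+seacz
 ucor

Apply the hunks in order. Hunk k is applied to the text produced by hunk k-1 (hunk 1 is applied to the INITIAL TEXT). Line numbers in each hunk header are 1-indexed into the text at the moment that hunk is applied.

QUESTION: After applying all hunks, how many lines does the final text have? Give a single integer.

Hunk 1: at line 2 remove [vqyu,txj] add [sok,isjvz,dktlk] -> 7 lines: skp rbq sok isjvz dktlk prm ucor
Hunk 2: at line 1 remove [sok,isjvz] add [pslfb,mtarb] -> 7 lines: skp rbq pslfb mtarb dktlk prm ucor
Hunk 3: at line 1 remove [pslfb,mtarb,dktlk] add [hylcm] -> 5 lines: skp rbq hylcm prm ucor
Hunk 4: at line 1 remove [hylcm] add [kvxd,bil] -> 6 lines: skp rbq kvxd bil prm ucor
Hunk 5: at line 1 remove [rbq,kvxd,bil] add [vqclh,gvay] -> 5 lines: skp vqclh gvay prm ucor
Hunk 6: at line 3 remove [prm] add [mrlbt,seacz] -> 6 lines: skp vqclh gvay mrlbt seacz ucor
Final line count: 6

Answer: 6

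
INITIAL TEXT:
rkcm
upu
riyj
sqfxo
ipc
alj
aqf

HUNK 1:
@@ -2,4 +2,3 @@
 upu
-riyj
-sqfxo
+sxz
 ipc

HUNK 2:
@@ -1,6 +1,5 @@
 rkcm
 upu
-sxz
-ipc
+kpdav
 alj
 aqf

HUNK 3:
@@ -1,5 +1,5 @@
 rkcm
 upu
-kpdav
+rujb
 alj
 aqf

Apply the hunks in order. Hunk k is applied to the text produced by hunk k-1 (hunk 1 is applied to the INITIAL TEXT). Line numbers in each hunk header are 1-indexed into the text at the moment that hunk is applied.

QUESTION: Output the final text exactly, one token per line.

Answer: rkcm
upu
rujb
alj
aqf

Derivation:
Hunk 1: at line 2 remove [riyj,sqfxo] add [sxz] -> 6 lines: rkcm upu sxz ipc alj aqf
Hunk 2: at line 1 remove [sxz,ipc] add [kpdav] -> 5 lines: rkcm upu kpdav alj aqf
Hunk 3: at line 1 remove [kpdav] add [rujb] -> 5 lines: rkcm upu rujb alj aqf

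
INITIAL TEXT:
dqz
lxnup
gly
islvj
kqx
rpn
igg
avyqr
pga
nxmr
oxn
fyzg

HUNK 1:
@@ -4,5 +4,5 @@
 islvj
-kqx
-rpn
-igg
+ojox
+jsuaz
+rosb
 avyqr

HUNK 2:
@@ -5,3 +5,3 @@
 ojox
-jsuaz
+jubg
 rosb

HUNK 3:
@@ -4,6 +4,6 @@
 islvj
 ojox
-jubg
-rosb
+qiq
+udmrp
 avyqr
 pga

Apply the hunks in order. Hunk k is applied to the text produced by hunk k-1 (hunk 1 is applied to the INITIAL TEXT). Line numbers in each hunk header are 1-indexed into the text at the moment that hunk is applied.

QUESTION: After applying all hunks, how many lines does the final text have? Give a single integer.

Answer: 12

Derivation:
Hunk 1: at line 4 remove [kqx,rpn,igg] add [ojox,jsuaz,rosb] -> 12 lines: dqz lxnup gly islvj ojox jsuaz rosb avyqr pga nxmr oxn fyzg
Hunk 2: at line 5 remove [jsuaz] add [jubg] -> 12 lines: dqz lxnup gly islvj ojox jubg rosb avyqr pga nxmr oxn fyzg
Hunk 3: at line 4 remove [jubg,rosb] add [qiq,udmrp] -> 12 lines: dqz lxnup gly islvj ojox qiq udmrp avyqr pga nxmr oxn fyzg
Final line count: 12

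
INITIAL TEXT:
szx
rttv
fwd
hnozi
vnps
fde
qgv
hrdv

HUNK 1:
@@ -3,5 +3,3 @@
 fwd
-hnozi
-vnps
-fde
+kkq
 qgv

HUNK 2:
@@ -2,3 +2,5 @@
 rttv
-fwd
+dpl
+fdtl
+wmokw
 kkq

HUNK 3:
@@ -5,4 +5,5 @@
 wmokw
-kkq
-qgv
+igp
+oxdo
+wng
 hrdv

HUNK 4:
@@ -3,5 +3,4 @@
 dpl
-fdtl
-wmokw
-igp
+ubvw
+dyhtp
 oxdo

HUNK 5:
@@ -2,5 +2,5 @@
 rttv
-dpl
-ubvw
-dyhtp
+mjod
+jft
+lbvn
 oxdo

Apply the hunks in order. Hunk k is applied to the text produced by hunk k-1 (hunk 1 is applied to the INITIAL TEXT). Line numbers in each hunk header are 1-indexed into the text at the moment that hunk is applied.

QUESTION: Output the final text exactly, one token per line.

Hunk 1: at line 3 remove [hnozi,vnps,fde] add [kkq] -> 6 lines: szx rttv fwd kkq qgv hrdv
Hunk 2: at line 2 remove [fwd] add [dpl,fdtl,wmokw] -> 8 lines: szx rttv dpl fdtl wmokw kkq qgv hrdv
Hunk 3: at line 5 remove [kkq,qgv] add [igp,oxdo,wng] -> 9 lines: szx rttv dpl fdtl wmokw igp oxdo wng hrdv
Hunk 4: at line 3 remove [fdtl,wmokw,igp] add [ubvw,dyhtp] -> 8 lines: szx rttv dpl ubvw dyhtp oxdo wng hrdv
Hunk 5: at line 2 remove [dpl,ubvw,dyhtp] add [mjod,jft,lbvn] -> 8 lines: szx rttv mjod jft lbvn oxdo wng hrdv

Answer: szx
rttv
mjod
jft
lbvn
oxdo
wng
hrdv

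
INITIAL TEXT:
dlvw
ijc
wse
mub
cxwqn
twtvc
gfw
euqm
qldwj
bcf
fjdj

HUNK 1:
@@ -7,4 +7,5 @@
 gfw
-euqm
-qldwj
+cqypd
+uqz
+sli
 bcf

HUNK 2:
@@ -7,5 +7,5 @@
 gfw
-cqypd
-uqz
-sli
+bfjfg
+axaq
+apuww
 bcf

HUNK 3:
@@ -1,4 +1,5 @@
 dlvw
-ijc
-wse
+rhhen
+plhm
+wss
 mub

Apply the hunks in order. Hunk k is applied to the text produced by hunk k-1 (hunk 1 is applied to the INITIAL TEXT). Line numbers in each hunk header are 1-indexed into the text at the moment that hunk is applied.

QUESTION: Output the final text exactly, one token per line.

Answer: dlvw
rhhen
plhm
wss
mub
cxwqn
twtvc
gfw
bfjfg
axaq
apuww
bcf
fjdj

Derivation:
Hunk 1: at line 7 remove [euqm,qldwj] add [cqypd,uqz,sli] -> 12 lines: dlvw ijc wse mub cxwqn twtvc gfw cqypd uqz sli bcf fjdj
Hunk 2: at line 7 remove [cqypd,uqz,sli] add [bfjfg,axaq,apuww] -> 12 lines: dlvw ijc wse mub cxwqn twtvc gfw bfjfg axaq apuww bcf fjdj
Hunk 3: at line 1 remove [ijc,wse] add [rhhen,plhm,wss] -> 13 lines: dlvw rhhen plhm wss mub cxwqn twtvc gfw bfjfg axaq apuww bcf fjdj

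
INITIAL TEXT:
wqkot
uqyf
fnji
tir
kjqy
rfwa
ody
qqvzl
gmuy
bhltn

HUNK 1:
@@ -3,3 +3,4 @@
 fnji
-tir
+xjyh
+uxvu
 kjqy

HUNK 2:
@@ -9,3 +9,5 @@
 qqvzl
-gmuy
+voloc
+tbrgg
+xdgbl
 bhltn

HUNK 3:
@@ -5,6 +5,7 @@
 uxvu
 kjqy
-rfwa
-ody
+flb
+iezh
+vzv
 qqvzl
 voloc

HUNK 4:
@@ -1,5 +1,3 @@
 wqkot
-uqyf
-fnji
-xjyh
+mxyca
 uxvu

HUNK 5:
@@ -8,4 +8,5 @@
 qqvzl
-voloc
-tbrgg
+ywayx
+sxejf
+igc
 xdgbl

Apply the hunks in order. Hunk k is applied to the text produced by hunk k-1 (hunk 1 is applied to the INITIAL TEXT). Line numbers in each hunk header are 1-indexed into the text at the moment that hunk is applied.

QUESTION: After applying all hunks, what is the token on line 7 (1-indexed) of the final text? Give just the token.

Hunk 1: at line 3 remove [tir] add [xjyh,uxvu] -> 11 lines: wqkot uqyf fnji xjyh uxvu kjqy rfwa ody qqvzl gmuy bhltn
Hunk 2: at line 9 remove [gmuy] add [voloc,tbrgg,xdgbl] -> 13 lines: wqkot uqyf fnji xjyh uxvu kjqy rfwa ody qqvzl voloc tbrgg xdgbl bhltn
Hunk 3: at line 5 remove [rfwa,ody] add [flb,iezh,vzv] -> 14 lines: wqkot uqyf fnji xjyh uxvu kjqy flb iezh vzv qqvzl voloc tbrgg xdgbl bhltn
Hunk 4: at line 1 remove [uqyf,fnji,xjyh] add [mxyca] -> 12 lines: wqkot mxyca uxvu kjqy flb iezh vzv qqvzl voloc tbrgg xdgbl bhltn
Hunk 5: at line 8 remove [voloc,tbrgg] add [ywayx,sxejf,igc] -> 13 lines: wqkot mxyca uxvu kjqy flb iezh vzv qqvzl ywayx sxejf igc xdgbl bhltn
Final line 7: vzv

Answer: vzv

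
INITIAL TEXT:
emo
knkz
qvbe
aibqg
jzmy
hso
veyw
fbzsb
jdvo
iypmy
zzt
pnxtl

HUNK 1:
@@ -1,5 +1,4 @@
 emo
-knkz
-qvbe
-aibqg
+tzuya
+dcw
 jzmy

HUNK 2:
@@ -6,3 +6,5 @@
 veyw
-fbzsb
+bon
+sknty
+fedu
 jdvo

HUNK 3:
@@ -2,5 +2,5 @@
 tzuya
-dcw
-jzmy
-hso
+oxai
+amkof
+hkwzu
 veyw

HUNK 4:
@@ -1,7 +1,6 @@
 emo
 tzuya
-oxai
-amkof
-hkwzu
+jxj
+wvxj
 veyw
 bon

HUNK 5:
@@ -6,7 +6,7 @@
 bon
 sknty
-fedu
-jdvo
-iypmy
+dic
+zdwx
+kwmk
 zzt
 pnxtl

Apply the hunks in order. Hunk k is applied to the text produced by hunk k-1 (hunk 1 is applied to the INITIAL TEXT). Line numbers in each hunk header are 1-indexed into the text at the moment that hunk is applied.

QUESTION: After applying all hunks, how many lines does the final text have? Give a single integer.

Answer: 12

Derivation:
Hunk 1: at line 1 remove [knkz,qvbe,aibqg] add [tzuya,dcw] -> 11 lines: emo tzuya dcw jzmy hso veyw fbzsb jdvo iypmy zzt pnxtl
Hunk 2: at line 6 remove [fbzsb] add [bon,sknty,fedu] -> 13 lines: emo tzuya dcw jzmy hso veyw bon sknty fedu jdvo iypmy zzt pnxtl
Hunk 3: at line 2 remove [dcw,jzmy,hso] add [oxai,amkof,hkwzu] -> 13 lines: emo tzuya oxai amkof hkwzu veyw bon sknty fedu jdvo iypmy zzt pnxtl
Hunk 4: at line 1 remove [oxai,amkof,hkwzu] add [jxj,wvxj] -> 12 lines: emo tzuya jxj wvxj veyw bon sknty fedu jdvo iypmy zzt pnxtl
Hunk 5: at line 6 remove [fedu,jdvo,iypmy] add [dic,zdwx,kwmk] -> 12 lines: emo tzuya jxj wvxj veyw bon sknty dic zdwx kwmk zzt pnxtl
Final line count: 12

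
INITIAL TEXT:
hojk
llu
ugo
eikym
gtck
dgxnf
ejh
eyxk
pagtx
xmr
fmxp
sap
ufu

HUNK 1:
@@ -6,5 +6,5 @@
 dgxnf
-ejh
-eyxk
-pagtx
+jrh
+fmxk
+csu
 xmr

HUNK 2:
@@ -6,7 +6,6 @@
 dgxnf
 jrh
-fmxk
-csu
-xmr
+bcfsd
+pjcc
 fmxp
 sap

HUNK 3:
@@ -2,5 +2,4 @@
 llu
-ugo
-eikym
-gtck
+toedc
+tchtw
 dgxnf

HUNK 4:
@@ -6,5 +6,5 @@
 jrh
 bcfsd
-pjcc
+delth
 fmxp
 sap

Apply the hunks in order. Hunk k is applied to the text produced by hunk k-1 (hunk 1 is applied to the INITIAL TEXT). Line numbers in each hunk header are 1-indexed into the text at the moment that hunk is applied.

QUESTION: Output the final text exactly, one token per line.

Hunk 1: at line 6 remove [ejh,eyxk,pagtx] add [jrh,fmxk,csu] -> 13 lines: hojk llu ugo eikym gtck dgxnf jrh fmxk csu xmr fmxp sap ufu
Hunk 2: at line 6 remove [fmxk,csu,xmr] add [bcfsd,pjcc] -> 12 lines: hojk llu ugo eikym gtck dgxnf jrh bcfsd pjcc fmxp sap ufu
Hunk 3: at line 2 remove [ugo,eikym,gtck] add [toedc,tchtw] -> 11 lines: hojk llu toedc tchtw dgxnf jrh bcfsd pjcc fmxp sap ufu
Hunk 4: at line 6 remove [pjcc] add [delth] -> 11 lines: hojk llu toedc tchtw dgxnf jrh bcfsd delth fmxp sap ufu

Answer: hojk
llu
toedc
tchtw
dgxnf
jrh
bcfsd
delth
fmxp
sap
ufu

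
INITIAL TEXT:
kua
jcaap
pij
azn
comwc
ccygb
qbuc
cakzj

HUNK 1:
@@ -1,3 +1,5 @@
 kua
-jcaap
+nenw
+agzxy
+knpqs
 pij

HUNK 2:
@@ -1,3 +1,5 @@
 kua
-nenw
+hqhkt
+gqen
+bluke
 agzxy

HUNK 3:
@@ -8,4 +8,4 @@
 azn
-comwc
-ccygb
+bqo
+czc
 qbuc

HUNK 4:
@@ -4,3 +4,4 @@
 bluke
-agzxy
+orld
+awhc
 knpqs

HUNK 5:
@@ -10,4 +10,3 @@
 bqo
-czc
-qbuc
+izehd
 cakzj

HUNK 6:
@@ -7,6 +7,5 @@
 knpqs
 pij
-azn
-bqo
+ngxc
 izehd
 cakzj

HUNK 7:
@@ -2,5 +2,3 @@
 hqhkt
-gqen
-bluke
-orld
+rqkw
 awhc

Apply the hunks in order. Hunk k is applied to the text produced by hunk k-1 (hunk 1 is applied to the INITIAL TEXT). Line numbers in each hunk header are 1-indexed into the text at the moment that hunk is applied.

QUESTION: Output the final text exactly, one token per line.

Hunk 1: at line 1 remove [jcaap] add [nenw,agzxy,knpqs] -> 10 lines: kua nenw agzxy knpqs pij azn comwc ccygb qbuc cakzj
Hunk 2: at line 1 remove [nenw] add [hqhkt,gqen,bluke] -> 12 lines: kua hqhkt gqen bluke agzxy knpqs pij azn comwc ccygb qbuc cakzj
Hunk 3: at line 8 remove [comwc,ccygb] add [bqo,czc] -> 12 lines: kua hqhkt gqen bluke agzxy knpqs pij azn bqo czc qbuc cakzj
Hunk 4: at line 4 remove [agzxy] add [orld,awhc] -> 13 lines: kua hqhkt gqen bluke orld awhc knpqs pij azn bqo czc qbuc cakzj
Hunk 5: at line 10 remove [czc,qbuc] add [izehd] -> 12 lines: kua hqhkt gqen bluke orld awhc knpqs pij azn bqo izehd cakzj
Hunk 6: at line 7 remove [azn,bqo] add [ngxc] -> 11 lines: kua hqhkt gqen bluke orld awhc knpqs pij ngxc izehd cakzj
Hunk 7: at line 2 remove [gqen,bluke,orld] add [rqkw] -> 9 lines: kua hqhkt rqkw awhc knpqs pij ngxc izehd cakzj

Answer: kua
hqhkt
rqkw
awhc
knpqs
pij
ngxc
izehd
cakzj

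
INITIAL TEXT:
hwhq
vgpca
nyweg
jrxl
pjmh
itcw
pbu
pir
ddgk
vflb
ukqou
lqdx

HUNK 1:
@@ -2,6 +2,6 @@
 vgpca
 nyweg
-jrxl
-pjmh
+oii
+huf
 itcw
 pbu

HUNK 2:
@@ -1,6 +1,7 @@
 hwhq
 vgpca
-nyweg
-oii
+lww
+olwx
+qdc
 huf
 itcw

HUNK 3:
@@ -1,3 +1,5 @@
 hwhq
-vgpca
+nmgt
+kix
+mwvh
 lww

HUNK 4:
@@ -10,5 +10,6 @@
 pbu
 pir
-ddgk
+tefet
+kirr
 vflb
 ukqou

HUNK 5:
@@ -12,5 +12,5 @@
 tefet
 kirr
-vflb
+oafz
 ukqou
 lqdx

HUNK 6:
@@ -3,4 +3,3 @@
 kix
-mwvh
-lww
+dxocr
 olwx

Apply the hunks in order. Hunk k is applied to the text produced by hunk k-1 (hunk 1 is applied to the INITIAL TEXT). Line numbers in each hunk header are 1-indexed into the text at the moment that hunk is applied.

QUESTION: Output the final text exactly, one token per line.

Hunk 1: at line 2 remove [jrxl,pjmh] add [oii,huf] -> 12 lines: hwhq vgpca nyweg oii huf itcw pbu pir ddgk vflb ukqou lqdx
Hunk 2: at line 1 remove [nyweg,oii] add [lww,olwx,qdc] -> 13 lines: hwhq vgpca lww olwx qdc huf itcw pbu pir ddgk vflb ukqou lqdx
Hunk 3: at line 1 remove [vgpca] add [nmgt,kix,mwvh] -> 15 lines: hwhq nmgt kix mwvh lww olwx qdc huf itcw pbu pir ddgk vflb ukqou lqdx
Hunk 4: at line 10 remove [ddgk] add [tefet,kirr] -> 16 lines: hwhq nmgt kix mwvh lww olwx qdc huf itcw pbu pir tefet kirr vflb ukqou lqdx
Hunk 5: at line 12 remove [vflb] add [oafz] -> 16 lines: hwhq nmgt kix mwvh lww olwx qdc huf itcw pbu pir tefet kirr oafz ukqou lqdx
Hunk 6: at line 3 remove [mwvh,lww] add [dxocr] -> 15 lines: hwhq nmgt kix dxocr olwx qdc huf itcw pbu pir tefet kirr oafz ukqou lqdx

Answer: hwhq
nmgt
kix
dxocr
olwx
qdc
huf
itcw
pbu
pir
tefet
kirr
oafz
ukqou
lqdx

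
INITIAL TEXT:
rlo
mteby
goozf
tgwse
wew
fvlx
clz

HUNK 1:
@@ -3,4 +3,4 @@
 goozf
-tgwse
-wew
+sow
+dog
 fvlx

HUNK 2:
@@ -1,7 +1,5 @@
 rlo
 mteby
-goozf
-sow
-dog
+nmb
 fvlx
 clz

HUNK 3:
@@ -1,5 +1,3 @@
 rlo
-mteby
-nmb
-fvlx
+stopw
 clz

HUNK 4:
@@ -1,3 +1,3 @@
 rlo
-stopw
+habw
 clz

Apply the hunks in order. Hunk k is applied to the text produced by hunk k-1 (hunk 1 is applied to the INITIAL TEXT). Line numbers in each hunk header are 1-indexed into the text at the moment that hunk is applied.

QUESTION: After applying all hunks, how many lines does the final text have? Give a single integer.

Hunk 1: at line 3 remove [tgwse,wew] add [sow,dog] -> 7 lines: rlo mteby goozf sow dog fvlx clz
Hunk 2: at line 1 remove [goozf,sow,dog] add [nmb] -> 5 lines: rlo mteby nmb fvlx clz
Hunk 3: at line 1 remove [mteby,nmb,fvlx] add [stopw] -> 3 lines: rlo stopw clz
Hunk 4: at line 1 remove [stopw] add [habw] -> 3 lines: rlo habw clz
Final line count: 3

Answer: 3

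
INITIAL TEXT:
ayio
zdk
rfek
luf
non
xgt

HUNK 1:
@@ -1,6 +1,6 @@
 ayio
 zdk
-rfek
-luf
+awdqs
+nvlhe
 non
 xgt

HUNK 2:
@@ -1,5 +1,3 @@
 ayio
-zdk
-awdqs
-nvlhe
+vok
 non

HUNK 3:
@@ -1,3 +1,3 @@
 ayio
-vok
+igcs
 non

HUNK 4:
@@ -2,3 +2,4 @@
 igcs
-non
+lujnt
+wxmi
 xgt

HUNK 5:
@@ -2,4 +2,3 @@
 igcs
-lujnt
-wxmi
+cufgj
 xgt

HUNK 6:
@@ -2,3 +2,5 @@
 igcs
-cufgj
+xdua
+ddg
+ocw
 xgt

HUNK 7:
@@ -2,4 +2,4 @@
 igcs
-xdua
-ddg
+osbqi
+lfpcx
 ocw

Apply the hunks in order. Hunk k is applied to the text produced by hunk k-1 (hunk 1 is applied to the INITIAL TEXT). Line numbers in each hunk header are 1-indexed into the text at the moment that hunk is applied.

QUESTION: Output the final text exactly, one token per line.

Answer: ayio
igcs
osbqi
lfpcx
ocw
xgt

Derivation:
Hunk 1: at line 1 remove [rfek,luf] add [awdqs,nvlhe] -> 6 lines: ayio zdk awdqs nvlhe non xgt
Hunk 2: at line 1 remove [zdk,awdqs,nvlhe] add [vok] -> 4 lines: ayio vok non xgt
Hunk 3: at line 1 remove [vok] add [igcs] -> 4 lines: ayio igcs non xgt
Hunk 4: at line 2 remove [non] add [lujnt,wxmi] -> 5 lines: ayio igcs lujnt wxmi xgt
Hunk 5: at line 2 remove [lujnt,wxmi] add [cufgj] -> 4 lines: ayio igcs cufgj xgt
Hunk 6: at line 2 remove [cufgj] add [xdua,ddg,ocw] -> 6 lines: ayio igcs xdua ddg ocw xgt
Hunk 7: at line 2 remove [xdua,ddg] add [osbqi,lfpcx] -> 6 lines: ayio igcs osbqi lfpcx ocw xgt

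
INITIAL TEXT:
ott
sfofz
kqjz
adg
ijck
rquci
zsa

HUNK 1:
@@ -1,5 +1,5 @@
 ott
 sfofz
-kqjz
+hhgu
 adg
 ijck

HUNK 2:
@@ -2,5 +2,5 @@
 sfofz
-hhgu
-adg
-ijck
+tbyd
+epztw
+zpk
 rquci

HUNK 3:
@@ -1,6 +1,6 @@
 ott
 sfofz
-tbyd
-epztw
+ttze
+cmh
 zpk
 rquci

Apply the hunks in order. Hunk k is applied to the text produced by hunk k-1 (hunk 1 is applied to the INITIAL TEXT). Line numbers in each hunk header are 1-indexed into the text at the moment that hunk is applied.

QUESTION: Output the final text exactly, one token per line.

Hunk 1: at line 1 remove [kqjz] add [hhgu] -> 7 lines: ott sfofz hhgu adg ijck rquci zsa
Hunk 2: at line 2 remove [hhgu,adg,ijck] add [tbyd,epztw,zpk] -> 7 lines: ott sfofz tbyd epztw zpk rquci zsa
Hunk 3: at line 1 remove [tbyd,epztw] add [ttze,cmh] -> 7 lines: ott sfofz ttze cmh zpk rquci zsa

Answer: ott
sfofz
ttze
cmh
zpk
rquci
zsa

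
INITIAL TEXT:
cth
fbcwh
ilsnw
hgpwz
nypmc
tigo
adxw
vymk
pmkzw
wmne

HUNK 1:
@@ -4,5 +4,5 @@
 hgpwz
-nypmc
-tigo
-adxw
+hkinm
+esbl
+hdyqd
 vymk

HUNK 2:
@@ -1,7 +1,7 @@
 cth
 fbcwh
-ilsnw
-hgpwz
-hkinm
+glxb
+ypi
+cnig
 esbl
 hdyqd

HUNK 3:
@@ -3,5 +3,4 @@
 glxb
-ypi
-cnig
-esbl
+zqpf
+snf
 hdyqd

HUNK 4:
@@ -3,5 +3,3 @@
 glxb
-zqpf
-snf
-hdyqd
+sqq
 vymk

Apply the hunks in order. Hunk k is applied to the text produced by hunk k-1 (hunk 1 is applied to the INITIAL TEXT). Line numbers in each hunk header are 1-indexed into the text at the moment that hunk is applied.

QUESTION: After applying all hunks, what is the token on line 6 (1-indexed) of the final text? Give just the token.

Hunk 1: at line 4 remove [nypmc,tigo,adxw] add [hkinm,esbl,hdyqd] -> 10 lines: cth fbcwh ilsnw hgpwz hkinm esbl hdyqd vymk pmkzw wmne
Hunk 2: at line 1 remove [ilsnw,hgpwz,hkinm] add [glxb,ypi,cnig] -> 10 lines: cth fbcwh glxb ypi cnig esbl hdyqd vymk pmkzw wmne
Hunk 3: at line 3 remove [ypi,cnig,esbl] add [zqpf,snf] -> 9 lines: cth fbcwh glxb zqpf snf hdyqd vymk pmkzw wmne
Hunk 4: at line 3 remove [zqpf,snf,hdyqd] add [sqq] -> 7 lines: cth fbcwh glxb sqq vymk pmkzw wmne
Final line 6: pmkzw

Answer: pmkzw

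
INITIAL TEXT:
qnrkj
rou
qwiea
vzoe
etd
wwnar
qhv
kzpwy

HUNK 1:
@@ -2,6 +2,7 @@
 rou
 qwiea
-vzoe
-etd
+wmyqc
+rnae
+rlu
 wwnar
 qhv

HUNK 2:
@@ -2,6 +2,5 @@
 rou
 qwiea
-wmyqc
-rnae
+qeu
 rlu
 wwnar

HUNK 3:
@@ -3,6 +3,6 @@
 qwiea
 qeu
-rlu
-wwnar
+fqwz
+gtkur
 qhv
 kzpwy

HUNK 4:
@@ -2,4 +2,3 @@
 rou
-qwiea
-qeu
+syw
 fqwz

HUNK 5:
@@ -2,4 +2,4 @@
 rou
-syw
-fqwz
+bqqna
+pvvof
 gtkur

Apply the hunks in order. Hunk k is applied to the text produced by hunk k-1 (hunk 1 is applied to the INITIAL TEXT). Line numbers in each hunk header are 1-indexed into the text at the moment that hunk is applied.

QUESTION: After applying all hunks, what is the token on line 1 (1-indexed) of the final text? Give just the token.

Hunk 1: at line 2 remove [vzoe,etd] add [wmyqc,rnae,rlu] -> 9 lines: qnrkj rou qwiea wmyqc rnae rlu wwnar qhv kzpwy
Hunk 2: at line 2 remove [wmyqc,rnae] add [qeu] -> 8 lines: qnrkj rou qwiea qeu rlu wwnar qhv kzpwy
Hunk 3: at line 3 remove [rlu,wwnar] add [fqwz,gtkur] -> 8 lines: qnrkj rou qwiea qeu fqwz gtkur qhv kzpwy
Hunk 4: at line 2 remove [qwiea,qeu] add [syw] -> 7 lines: qnrkj rou syw fqwz gtkur qhv kzpwy
Hunk 5: at line 2 remove [syw,fqwz] add [bqqna,pvvof] -> 7 lines: qnrkj rou bqqna pvvof gtkur qhv kzpwy
Final line 1: qnrkj

Answer: qnrkj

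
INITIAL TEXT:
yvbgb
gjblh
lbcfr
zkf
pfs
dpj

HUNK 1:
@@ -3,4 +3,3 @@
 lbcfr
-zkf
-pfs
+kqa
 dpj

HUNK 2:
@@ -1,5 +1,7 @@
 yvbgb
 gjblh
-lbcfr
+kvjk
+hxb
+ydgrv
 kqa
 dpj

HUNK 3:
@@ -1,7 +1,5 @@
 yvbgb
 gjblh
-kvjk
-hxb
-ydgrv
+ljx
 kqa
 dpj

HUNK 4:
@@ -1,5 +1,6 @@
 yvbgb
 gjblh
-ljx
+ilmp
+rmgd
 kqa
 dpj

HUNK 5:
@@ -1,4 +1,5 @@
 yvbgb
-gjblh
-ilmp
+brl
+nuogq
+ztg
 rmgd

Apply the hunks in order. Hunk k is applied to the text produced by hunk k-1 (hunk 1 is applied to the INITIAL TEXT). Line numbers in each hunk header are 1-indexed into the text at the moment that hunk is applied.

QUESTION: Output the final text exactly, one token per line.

Hunk 1: at line 3 remove [zkf,pfs] add [kqa] -> 5 lines: yvbgb gjblh lbcfr kqa dpj
Hunk 2: at line 1 remove [lbcfr] add [kvjk,hxb,ydgrv] -> 7 lines: yvbgb gjblh kvjk hxb ydgrv kqa dpj
Hunk 3: at line 1 remove [kvjk,hxb,ydgrv] add [ljx] -> 5 lines: yvbgb gjblh ljx kqa dpj
Hunk 4: at line 1 remove [ljx] add [ilmp,rmgd] -> 6 lines: yvbgb gjblh ilmp rmgd kqa dpj
Hunk 5: at line 1 remove [gjblh,ilmp] add [brl,nuogq,ztg] -> 7 lines: yvbgb brl nuogq ztg rmgd kqa dpj

Answer: yvbgb
brl
nuogq
ztg
rmgd
kqa
dpj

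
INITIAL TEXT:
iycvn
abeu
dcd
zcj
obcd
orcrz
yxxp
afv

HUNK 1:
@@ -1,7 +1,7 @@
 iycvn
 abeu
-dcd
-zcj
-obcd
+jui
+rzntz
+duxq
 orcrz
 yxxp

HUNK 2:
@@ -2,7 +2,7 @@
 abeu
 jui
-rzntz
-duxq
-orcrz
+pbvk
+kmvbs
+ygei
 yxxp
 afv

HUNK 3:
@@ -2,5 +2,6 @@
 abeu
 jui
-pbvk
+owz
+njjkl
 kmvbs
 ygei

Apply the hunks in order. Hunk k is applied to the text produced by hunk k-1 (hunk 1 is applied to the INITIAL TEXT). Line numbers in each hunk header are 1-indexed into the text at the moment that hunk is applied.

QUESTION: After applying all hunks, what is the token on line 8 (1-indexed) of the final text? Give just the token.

Answer: yxxp

Derivation:
Hunk 1: at line 1 remove [dcd,zcj,obcd] add [jui,rzntz,duxq] -> 8 lines: iycvn abeu jui rzntz duxq orcrz yxxp afv
Hunk 2: at line 2 remove [rzntz,duxq,orcrz] add [pbvk,kmvbs,ygei] -> 8 lines: iycvn abeu jui pbvk kmvbs ygei yxxp afv
Hunk 3: at line 2 remove [pbvk] add [owz,njjkl] -> 9 lines: iycvn abeu jui owz njjkl kmvbs ygei yxxp afv
Final line 8: yxxp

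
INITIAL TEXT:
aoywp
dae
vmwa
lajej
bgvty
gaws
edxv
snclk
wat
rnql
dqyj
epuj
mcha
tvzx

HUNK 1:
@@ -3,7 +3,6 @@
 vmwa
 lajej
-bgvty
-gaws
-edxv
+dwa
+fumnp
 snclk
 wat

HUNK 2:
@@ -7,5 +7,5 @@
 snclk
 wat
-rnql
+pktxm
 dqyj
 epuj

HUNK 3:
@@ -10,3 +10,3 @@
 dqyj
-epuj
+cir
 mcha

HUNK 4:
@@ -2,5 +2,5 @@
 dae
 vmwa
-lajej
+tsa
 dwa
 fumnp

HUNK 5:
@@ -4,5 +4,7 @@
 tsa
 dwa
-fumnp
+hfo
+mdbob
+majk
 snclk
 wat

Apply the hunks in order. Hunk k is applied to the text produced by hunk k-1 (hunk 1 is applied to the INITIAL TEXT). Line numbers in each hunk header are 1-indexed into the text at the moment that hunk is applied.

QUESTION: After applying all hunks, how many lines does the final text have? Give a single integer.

Answer: 15

Derivation:
Hunk 1: at line 3 remove [bgvty,gaws,edxv] add [dwa,fumnp] -> 13 lines: aoywp dae vmwa lajej dwa fumnp snclk wat rnql dqyj epuj mcha tvzx
Hunk 2: at line 7 remove [rnql] add [pktxm] -> 13 lines: aoywp dae vmwa lajej dwa fumnp snclk wat pktxm dqyj epuj mcha tvzx
Hunk 3: at line 10 remove [epuj] add [cir] -> 13 lines: aoywp dae vmwa lajej dwa fumnp snclk wat pktxm dqyj cir mcha tvzx
Hunk 4: at line 2 remove [lajej] add [tsa] -> 13 lines: aoywp dae vmwa tsa dwa fumnp snclk wat pktxm dqyj cir mcha tvzx
Hunk 5: at line 4 remove [fumnp] add [hfo,mdbob,majk] -> 15 lines: aoywp dae vmwa tsa dwa hfo mdbob majk snclk wat pktxm dqyj cir mcha tvzx
Final line count: 15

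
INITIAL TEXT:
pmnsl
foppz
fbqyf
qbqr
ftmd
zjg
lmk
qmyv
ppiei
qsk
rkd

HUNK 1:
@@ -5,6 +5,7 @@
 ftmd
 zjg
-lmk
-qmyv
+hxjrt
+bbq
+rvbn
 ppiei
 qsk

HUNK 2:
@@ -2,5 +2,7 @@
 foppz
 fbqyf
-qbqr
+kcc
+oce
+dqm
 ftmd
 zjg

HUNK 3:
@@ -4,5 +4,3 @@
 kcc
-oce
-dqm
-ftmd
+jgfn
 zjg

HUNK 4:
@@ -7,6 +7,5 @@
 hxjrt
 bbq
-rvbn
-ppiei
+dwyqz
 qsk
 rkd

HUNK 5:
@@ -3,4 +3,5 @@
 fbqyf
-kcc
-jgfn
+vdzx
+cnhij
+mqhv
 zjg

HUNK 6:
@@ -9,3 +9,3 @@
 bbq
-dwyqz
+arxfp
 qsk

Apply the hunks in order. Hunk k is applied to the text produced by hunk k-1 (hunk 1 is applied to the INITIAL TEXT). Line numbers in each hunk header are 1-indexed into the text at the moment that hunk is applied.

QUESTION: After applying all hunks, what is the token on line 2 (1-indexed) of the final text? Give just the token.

Answer: foppz

Derivation:
Hunk 1: at line 5 remove [lmk,qmyv] add [hxjrt,bbq,rvbn] -> 12 lines: pmnsl foppz fbqyf qbqr ftmd zjg hxjrt bbq rvbn ppiei qsk rkd
Hunk 2: at line 2 remove [qbqr] add [kcc,oce,dqm] -> 14 lines: pmnsl foppz fbqyf kcc oce dqm ftmd zjg hxjrt bbq rvbn ppiei qsk rkd
Hunk 3: at line 4 remove [oce,dqm,ftmd] add [jgfn] -> 12 lines: pmnsl foppz fbqyf kcc jgfn zjg hxjrt bbq rvbn ppiei qsk rkd
Hunk 4: at line 7 remove [rvbn,ppiei] add [dwyqz] -> 11 lines: pmnsl foppz fbqyf kcc jgfn zjg hxjrt bbq dwyqz qsk rkd
Hunk 5: at line 3 remove [kcc,jgfn] add [vdzx,cnhij,mqhv] -> 12 lines: pmnsl foppz fbqyf vdzx cnhij mqhv zjg hxjrt bbq dwyqz qsk rkd
Hunk 6: at line 9 remove [dwyqz] add [arxfp] -> 12 lines: pmnsl foppz fbqyf vdzx cnhij mqhv zjg hxjrt bbq arxfp qsk rkd
Final line 2: foppz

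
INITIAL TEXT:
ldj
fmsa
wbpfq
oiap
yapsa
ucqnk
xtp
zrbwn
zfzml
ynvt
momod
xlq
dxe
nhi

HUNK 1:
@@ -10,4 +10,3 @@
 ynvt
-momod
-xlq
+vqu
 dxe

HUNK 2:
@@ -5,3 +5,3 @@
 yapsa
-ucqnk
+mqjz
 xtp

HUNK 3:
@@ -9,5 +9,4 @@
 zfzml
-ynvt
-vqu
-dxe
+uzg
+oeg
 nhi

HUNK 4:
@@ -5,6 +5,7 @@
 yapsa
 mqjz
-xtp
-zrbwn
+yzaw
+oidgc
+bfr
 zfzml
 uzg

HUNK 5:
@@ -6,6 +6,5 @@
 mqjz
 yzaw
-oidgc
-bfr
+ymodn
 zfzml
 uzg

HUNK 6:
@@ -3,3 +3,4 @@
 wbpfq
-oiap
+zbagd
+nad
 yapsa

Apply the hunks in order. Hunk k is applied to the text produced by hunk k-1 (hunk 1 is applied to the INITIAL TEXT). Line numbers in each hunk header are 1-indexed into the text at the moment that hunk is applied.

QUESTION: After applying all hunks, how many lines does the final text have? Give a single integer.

Answer: 13

Derivation:
Hunk 1: at line 10 remove [momod,xlq] add [vqu] -> 13 lines: ldj fmsa wbpfq oiap yapsa ucqnk xtp zrbwn zfzml ynvt vqu dxe nhi
Hunk 2: at line 5 remove [ucqnk] add [mqjz] -> 13 lines: ldj fmsa wbpfq oiap yapsa mqjz xtp zrbwn zfzml ynvt vqu dxe nhi
Hunk 3: at line 9 remove [ynvt,vqu,dxe] add [uzg,oeg] -> 12 lines: ldj fmsa wbpfq oiap yapsa mqjz xtp zrbwn zfzml uzg oeg nhi
Hunk 4: at line 5 remove [xtp,zrbwn] add [yzaw,oidgc,bfr] -> 13 lines: ldj fmsa wbpfq oiap yapsa mqjz yzaw oidgc bfr zfzml uzg oeg nhi
Hunk 5: at line 6 remove [oidgc,bfr] add [ymodn] -> 12 lines: ldj fmsa wbpfq oiap yapsa mqjz yzaw ymodn zfzml uzg oeg nhi
Hunk 6: at line 3 remove [oiap] add [zbagd,nad] -> 13 lines: ldj fmsa wbpfq zbagd nad yapsa mqjz yzaw ymodn zfzml uzg oeg nhi
Final line count: 13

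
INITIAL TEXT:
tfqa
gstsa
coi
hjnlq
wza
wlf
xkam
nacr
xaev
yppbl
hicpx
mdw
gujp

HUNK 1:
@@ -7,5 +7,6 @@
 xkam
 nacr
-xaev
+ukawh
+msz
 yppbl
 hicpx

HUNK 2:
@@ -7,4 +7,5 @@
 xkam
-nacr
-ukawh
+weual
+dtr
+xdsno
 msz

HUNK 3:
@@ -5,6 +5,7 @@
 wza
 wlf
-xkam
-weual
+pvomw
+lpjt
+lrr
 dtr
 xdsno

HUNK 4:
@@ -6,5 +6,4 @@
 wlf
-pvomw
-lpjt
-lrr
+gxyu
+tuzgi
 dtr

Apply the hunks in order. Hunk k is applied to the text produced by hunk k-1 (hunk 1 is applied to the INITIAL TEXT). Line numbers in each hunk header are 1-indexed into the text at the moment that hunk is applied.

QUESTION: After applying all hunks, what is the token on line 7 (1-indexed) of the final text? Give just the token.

Hunk 1: at line 7 remove [xaev] add [ukawh,msz] -> 14 lines: tfqa gstsa coi hjnlq wza wlf xkam nacr ukawh msz yppbl hicpx mdw gujp
Hunk 2: at line 7 remove [nacr,ukawh] add [weual,dtr,xdsno] -> 15 lines: tfqa gstsa coi hjnlq wza wlf xkam weual dtr xdsno msz yppbl hicpx mdw gujp
Hunk 3: at line 5 remove [xkam,weual] add [pvomw,lpjt,lrr] -> 16 lines: tfqa gstsa coi hjnlq wza wlf pvomw lpjt lrr dtr xdsno msz yppbl hicpx mdw gujp
Hunk 4: at line 6 remove [pvomw,lpjt,lrr] add [gxyu,tuzgi] -> 15 lines: tfqa gstsa coi hjnlq wza wlf gxyu tuzgi dtr xdsno msz yppbl hicpx mdw gujp
Final line 7: gxyu

Answer: gxyu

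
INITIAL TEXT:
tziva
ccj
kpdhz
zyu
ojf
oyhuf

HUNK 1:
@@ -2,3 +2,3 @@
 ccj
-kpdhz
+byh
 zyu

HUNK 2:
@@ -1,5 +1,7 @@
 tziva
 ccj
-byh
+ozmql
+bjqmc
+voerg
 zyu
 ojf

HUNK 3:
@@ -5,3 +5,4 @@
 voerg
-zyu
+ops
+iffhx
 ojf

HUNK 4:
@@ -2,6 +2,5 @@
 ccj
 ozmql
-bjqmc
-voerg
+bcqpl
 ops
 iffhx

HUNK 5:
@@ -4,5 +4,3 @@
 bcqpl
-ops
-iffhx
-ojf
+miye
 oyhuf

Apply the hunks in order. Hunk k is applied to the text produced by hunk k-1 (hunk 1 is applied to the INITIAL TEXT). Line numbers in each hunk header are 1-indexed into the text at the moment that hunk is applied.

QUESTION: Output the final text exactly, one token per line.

Answer: tziva
ccj
ozmql
bcqpl
miye
oyhuf

Derivation:
Hunk 1: at line 2 remove [kpdhz] add [byh] -> 6 lines: tziva ccj byh zyu ojf oyhuf
Hunk 2: at line 1 remove [byh] add [ozmql,bjqmc,voerg] -> 8 lines: tziva ccj ozmql bjqmc voerg zyu ojf oyhuf
Hunk 3: at line 5 remove [zyu] add [ops,iffhx] -> 9 lines: tziva ccj ozmql bjqmc voerg ops iffhx ojf oyhuf
Hunk 4: at line 2 remove [bjqmc,voerg] add [bcqpl] -> 8 lines: tziva ccj ozmql bcqpl ops iffhx ojf oyhuf
Hunk 5: at line 4 remove [ops,iffhx,ojf] add [miye] -> 6 lines: tziva ccj ozmql bcqpl miye oyhuf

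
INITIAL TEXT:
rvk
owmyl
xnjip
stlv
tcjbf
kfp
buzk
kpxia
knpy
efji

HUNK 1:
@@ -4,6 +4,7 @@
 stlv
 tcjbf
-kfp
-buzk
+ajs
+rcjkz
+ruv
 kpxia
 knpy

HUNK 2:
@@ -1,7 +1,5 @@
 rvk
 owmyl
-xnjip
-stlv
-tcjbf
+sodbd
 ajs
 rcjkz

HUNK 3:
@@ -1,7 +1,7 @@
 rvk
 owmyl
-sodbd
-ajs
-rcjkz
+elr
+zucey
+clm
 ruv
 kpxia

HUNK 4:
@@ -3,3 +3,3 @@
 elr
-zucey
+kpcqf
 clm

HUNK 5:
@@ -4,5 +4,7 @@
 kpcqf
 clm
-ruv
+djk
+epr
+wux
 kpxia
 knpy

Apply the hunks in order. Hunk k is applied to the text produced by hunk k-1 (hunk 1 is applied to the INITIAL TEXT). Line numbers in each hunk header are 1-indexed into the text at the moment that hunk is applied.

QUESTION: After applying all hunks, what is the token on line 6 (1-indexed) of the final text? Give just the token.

Hunk 1: at line 4 remove [kfp,buzk] add [ajs,rcjkz,ruv] -> 11 lines: rvk owmyl xnjip stlv tcjbf ajs rcjkz ruv kpxia knpy efji
Hunk 2: at line 1 remove [xnjip,stlv,tcjbf] add [sodbd] -> 9 lines: rvk owmyl sodbd ajs rcjkz ruv kpxia knpy efji
Hunk 3: at line 1 remove [sodbd,ajs,rcjkz] add [elr,zucey,clm] -> 9 lines: rvk owmyl elr zucey clm ruv kpxia knpy efji
Hunk 4: at line 3 remove [zucey] add [kpcqf] -> 9 lines: rvk owmyl elr kpcqf clm ruv kpxia knpy efji
Hunk 5: at line 4 remove [ruv] add [djk,epr,wux] -> 11 lines: rvk owmyl elr kpcqf clm djk epr wux kpxia knpy efji
Final line 6: djk

Answer: djk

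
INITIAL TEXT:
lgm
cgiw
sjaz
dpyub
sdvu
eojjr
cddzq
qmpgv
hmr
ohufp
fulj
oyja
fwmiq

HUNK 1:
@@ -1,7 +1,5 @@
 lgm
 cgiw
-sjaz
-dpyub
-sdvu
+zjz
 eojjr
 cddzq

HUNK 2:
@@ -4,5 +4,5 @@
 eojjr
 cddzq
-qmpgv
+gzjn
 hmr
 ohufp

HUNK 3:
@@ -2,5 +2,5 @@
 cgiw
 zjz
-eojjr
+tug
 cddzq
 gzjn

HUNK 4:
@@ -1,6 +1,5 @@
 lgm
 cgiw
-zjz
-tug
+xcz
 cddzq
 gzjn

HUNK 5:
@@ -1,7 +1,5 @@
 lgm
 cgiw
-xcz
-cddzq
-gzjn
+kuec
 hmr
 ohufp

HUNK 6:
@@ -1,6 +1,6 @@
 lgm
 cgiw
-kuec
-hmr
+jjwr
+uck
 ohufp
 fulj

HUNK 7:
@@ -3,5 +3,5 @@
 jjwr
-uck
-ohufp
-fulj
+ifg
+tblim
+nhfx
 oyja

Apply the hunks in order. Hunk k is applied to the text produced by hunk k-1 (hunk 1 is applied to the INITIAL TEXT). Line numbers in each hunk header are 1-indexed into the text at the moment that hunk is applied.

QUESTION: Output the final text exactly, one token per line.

Answer: lgm
cgiw
jjwr
ifg
tblim
nhfx
oyja
fwmiq

Derivation:
Hunk 1: at line 1 remove [sjaz,dpyub,sdvu] add [zjz] -> 11 lines: lgm cgiw zjz eojjr cddzq qmpgv hmr ohufp fulj oyja fwmiq
Hunk 2: at line 4 remove [qmpgv] add [gzjn] -> 11 lines: lgm cgiw zjz eojjr cddzq gzjn hmr ohufp fulj oyja fwmiq
Hunk 3: at line 2 remove [eojjr] add [tug] -> 11 lines: lgm cgiw zjz tug cddzq gzjn hmr ohufp fulj oyja fwmiq
Hunk 4: at line 1 remove [zjz,tug] add [xcz] -> 10 lines: lgm cgiw xcz cddzq gzjn hmr ohufp fulj oyja fwmiq
Hunk 5: at line 1 remove [xcz,cddzq,gzjn] add [kuec] -> 8 lines: lgm cgiw kuec hmr ohufp fulj oyja fwmiq
Hunk 6: at line 1 remove [kuec,hmr] add [jjwr,uck] -> 8 lines: lgm cgiw jjwr uck ohufp fulj oyja fwmiq
Hunk 7: at line 3 remove [uck,ohufp,fulj] add [ifg,tblim,nhfx] -> 8 lines: lgm cgiw jjwr ifg tblim nhfx oyja fwmiq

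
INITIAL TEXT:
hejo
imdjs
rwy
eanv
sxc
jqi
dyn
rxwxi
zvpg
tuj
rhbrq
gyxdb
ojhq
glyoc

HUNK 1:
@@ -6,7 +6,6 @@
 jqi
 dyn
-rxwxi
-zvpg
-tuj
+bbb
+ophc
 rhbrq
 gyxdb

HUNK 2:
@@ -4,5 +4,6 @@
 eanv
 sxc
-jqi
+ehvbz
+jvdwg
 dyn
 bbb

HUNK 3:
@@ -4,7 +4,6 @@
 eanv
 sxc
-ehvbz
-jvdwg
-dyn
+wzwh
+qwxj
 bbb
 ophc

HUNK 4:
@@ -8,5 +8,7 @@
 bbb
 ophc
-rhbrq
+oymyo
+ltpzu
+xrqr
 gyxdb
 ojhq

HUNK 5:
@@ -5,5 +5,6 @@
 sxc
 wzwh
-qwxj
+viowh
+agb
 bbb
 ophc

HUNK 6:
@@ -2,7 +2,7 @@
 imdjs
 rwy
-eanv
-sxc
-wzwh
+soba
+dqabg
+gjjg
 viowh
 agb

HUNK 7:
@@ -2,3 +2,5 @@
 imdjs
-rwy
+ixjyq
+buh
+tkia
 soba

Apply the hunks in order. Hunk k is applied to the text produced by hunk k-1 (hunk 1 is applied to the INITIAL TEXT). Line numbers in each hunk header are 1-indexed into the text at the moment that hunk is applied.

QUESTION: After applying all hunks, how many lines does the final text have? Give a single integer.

Hunk 1: at line 6 remove [rxwxi,zvpg,tuj] add [bbb,ophc] -> 13 lines: hejo imdjs rwy eanv sxc jqi dyn bbb ophc rhbrq gyxdb ojhq glyoc
Hunk 2: at line 4 remove [jqi] add [ehvbz,jvdwg] -> 14 lines: hejo imdjs rwy eanv sxc ehvbz jvdwg dyn bbb ophc rhbrq gyxdb ojhq glyoc
Hunk 3: at line 4 remove [ehvbz,jvdwg,dyn] add [wzwh,qwxj] -> 13 lines: hejo imdjs rwy eanv sxc wzwh qwxj bbb ophc rhbrq gyxdb ojhq glyoc
Hunk 4: at line 8 remove [rhbrq] add [oymyo,ltpzu,xrqr] -> 15 lines: hejo imdjs rwy eanv sxc wzwh qwxj bbb ophc oymyo ltpzu xrqr gyxdb ojhq glyoc
Hunk 5: at line 5 remove [qwxj] add [viowh,agb] -> 16 lines: hejo imdjs rwy eanv sxc wzwh viowh agb bbb ophc oymyo ltpzu xrqr gyxdb ojhq glyoc
Hunk 6: at line 2 remove [eanv,sxc,wzwh] add [soba,dqabg,gjjg] -> 16 lines: hejo imdjs rwy soba dqabg gjjg viowh agb bbb ophc oymyo ltpzu xrqr gyxdb ojhq glyoc
Hunk 7: at line 2 remove [rwy] add [ixjyq,buh,tkia] -> 18 lines: hejo imdjs ixjyq buh tkia soba dqabg gjjg viowh agb bbb ophc oymyo ltpzu xrqr gyxdb ojhq glyoc
Final line count: 18

Answer: 18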